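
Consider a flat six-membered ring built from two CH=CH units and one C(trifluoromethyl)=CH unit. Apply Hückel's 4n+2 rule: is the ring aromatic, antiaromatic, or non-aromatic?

All ring atoms are sp² and supply a p orbital to the ring (the double-bond atoms are sp², each contributing one p electron); the conjugation is uninterrupted.
π-electron count: 3 × 2 = 6 from the 3 double-bond units.
With 6 π electrons (n = 1), the Hückel 4n+2 condition holds.

Aromatic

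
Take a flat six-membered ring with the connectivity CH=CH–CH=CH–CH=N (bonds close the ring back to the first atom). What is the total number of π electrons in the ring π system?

6

The p orbitals form a continuous loop: each doubly-bonded ring atom is sp² with one p-orbital electron; each =N– nitrogen is pyridine-type (lone pair in the sp² plane, one electron in the p orbital). The ring is fully conjugated.
π-electron count: 3 × 2 = 6 from the 3 double-bond units.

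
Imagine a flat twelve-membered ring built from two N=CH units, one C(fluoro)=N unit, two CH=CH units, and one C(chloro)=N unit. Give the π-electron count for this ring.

Every ring atom contributes a p orbital perpendicular to the ring (each doubly-bonded ring atom is sp² with one p-orbital electron; each =N– nitrogen is pyridine-type (lone pair in the sp² plane, one electron in the p orbital)), so the π system is cyclic and fully conjugated.
π-electron count: 6 × 2 = 12 from the 6 double-bond units.

12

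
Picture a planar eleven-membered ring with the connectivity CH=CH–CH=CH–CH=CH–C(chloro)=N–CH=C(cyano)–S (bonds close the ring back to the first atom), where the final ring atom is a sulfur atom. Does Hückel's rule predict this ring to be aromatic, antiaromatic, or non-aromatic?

Antiaromatic

Every ring atom contributes a p orbital perpendicular to the ring (the double-bond atoms are sp², each contributing one p electron; the doubly-bonded nitrogens are pyridine-type — their lone pairs lie in the ring plane, leaving one electron in the p orbital; the sulfur donates one lone pair from its p orbital), so the π system is cyclic and fully conjugated.
Counting π electrons: 5 × 2 = 10 from the double-bond units + 2 from the S atom = 12.
12 is a 4n count (n = 3), so the planar conjugated ring is antiaromatic.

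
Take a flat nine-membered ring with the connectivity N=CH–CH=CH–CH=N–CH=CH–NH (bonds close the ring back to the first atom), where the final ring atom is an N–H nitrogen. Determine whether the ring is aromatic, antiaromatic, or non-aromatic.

The p orbitals form a continuous loop: every atom in a ring double bond is sp² and brings one electron to the p orbital; each sp² =N– keeps its lone pair in-plane and puts one electron into the π system; the pyrrole-type nitrogen donates its lone pair from the p orbital. The ring is fully conjugated.
π-electron count: 4 × 2 = 8 from the double-bond units + 2 from the NH atom = 10.
Since 10 = 4·2 + 2, the ring meets the 4n+2 criterion.

Aromatic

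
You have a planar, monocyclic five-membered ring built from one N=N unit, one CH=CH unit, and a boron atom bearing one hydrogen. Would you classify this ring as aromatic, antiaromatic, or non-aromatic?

Antiaromatic

Check conjugation: every atom in a ring double bond is sp² and brings one electron to the p orbital; each sp² =N– keeps its lone pair in-plane and puts one electron into the π system; the boron has an empty p orbital — every position has a p orbital, so the cyclic π system is continuous.
Adding the contributions, 2 × 2 = 4 from the double-bond units + 0 from the BH atom = 4.
With 4 = 4·1 π electrons, Hückel's rule classifies the planar ring as antiaromatic.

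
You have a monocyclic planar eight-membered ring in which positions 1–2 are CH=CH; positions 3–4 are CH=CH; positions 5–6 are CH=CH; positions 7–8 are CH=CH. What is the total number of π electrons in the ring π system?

8

The p orbitals form a continuous loop: the double-bond atoms are sp², each contributing one p electron. The ring is fully conjugated.
Adding the contributions, 4 × 2 = 8 from the 4 double-bond units.
This is cyclooctatetraene.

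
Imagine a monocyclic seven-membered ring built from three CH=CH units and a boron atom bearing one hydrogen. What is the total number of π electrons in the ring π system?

6

All ring atoms are sp² and supply a p orbital to the ring (every atom in a ring double bond is sp² and brings one electron to the p orbital; the boron has an empty p orbital); the conjugation is uninterrupted.
π-electron count: 3 × 2 = 6 from the double-bond units + 0 from the BH atom = 6.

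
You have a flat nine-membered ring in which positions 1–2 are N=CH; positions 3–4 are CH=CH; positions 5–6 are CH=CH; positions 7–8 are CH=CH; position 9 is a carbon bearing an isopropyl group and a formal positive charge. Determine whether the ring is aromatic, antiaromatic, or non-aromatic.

Antiaromatic

Every ring atom contributes a p orbital perpendicular to the ring (every atom in a ring double bond is sp² and brings one electron to the p orbital; each =N– nitrogen is pyridine-type (lone pair in the sp² plane, one electron in the p orbital); the carbocation has an empty p orbital), so the π system is cyclic and fully conjugated.
Tallying contributions gives 4 × 2 = 8 from the double-bond units + 0 from the C(isopropyl)(+) atom = 8.
8 = 4(2); a planar, fully conjugated 4n system is antiaromatic.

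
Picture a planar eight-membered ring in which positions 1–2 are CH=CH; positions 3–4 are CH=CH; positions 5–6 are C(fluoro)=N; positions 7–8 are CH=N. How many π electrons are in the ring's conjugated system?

8

The p orbitals form a continuous loop: the double-bond atoms are sp², each contributing one p electron; the doubly-bonded nitrogens are pyridine-type — their lone pairs lie in the ring plane, leaving one electron in the p orbital. The ring is fully conjugated.
Tallying contributions gives 4 × 2 = 8 from the 4 double-bond units.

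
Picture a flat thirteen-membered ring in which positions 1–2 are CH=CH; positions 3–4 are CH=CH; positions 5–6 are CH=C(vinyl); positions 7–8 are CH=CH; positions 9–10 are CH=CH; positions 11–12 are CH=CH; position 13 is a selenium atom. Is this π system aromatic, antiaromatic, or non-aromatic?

Aromatic

All ring atoms are sp² and supply a p orbital to the ring (each doubly-bonded ring atom is sp² with one p-orbital electron; the selenium donates one lone pair from its p orbital); the conjugation is uninterrupted.
π-electron count: 6 × 2 = 12 from the double-bond units + 2 from the Se atom = 14.
With 14 π electrons (n = 3), the Hückel 4n+2 condition holds.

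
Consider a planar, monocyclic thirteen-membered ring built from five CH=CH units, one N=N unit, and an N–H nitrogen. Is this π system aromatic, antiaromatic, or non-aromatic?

The p orbitals form a continuous loop: the double-bond atoms are sp², each contributing one p electron; each sp² =N– keeps its lone pair in-plane and puts one electron into the π system; the pyrrole-type nitrogen donates its lone pair from the p orbital. The ring is fully conjugated.
π-electron count: 6 × 2 = 12 from the double-bond units + 2 from the NH atom = 14.
14 = 4(3) + 2, which satisfies Hückel's 4n+2 rule.

Aromatic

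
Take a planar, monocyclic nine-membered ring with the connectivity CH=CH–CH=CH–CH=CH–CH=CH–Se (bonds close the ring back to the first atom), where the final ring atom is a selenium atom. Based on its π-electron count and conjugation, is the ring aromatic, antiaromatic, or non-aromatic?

Check conjugation: each doubly-bonded ring atom is sp² with one p-orbital electron; the selenium donates one lone pair from its p orbital — every position has a p orbital, so the cyclic π system is continuous.
Adding the contributions, 4 × 2 = 8 from the double-bond units + 2 from the Se atom = 10.
That gives a 4n+2 count (10, n = 2).

Aromatic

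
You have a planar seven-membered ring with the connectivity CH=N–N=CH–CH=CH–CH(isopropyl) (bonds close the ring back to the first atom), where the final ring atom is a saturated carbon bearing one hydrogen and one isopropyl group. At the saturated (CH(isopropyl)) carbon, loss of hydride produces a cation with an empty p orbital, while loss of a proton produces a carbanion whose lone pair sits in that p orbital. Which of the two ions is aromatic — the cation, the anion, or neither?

In both ions every ring atom is sp² and contributes a p orbital, so both rings are fully conjugated.
Cation: 3 × 2 + 0 = 6 π electrons → 4(1)+2, aromatic.
Anion: 3 × 2 + 2 = 8 π electrons → 4(2), antiaromatic.

The cation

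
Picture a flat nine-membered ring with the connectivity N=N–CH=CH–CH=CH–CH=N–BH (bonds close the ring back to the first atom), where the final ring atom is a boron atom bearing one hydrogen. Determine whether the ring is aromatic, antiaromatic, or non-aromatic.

Antiaromatic

Check conjugation: the double-bond atoms are sp², each contributing one p electron; each sp² =N– keeps its lone pair in-plane and puts one electron into the π system; the boron has an empty p orbital — every position has a p orbital, so the cyclic π system is continuous.
Tallying contributions gives 4 × 2 = 8 from the double-bond units + 0 from the BH atom = 8.
8 is a 4n count (n = 2), so the planar conjugated ring is antiaromatic.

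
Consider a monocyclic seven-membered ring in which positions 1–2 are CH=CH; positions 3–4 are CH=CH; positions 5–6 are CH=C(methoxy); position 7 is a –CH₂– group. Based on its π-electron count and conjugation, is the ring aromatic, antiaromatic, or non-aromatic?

Non-aromatic

Because the tetrahedral CH₂ carbon is sp³ and has no p orbital in the ring π system at the CH2 position, the π system cannot extend all the way around the ring.
A ring that is not fully conjugated cannot be aromatic or antiaromatic regardless of its π-electron count.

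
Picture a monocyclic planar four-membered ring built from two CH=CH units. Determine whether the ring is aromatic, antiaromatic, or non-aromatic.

The p orbitals form a continuous loop: the double-bond atoms are sp², each contributing one p electron. The ring is fully conjugated.
Tallying contributions gives 2 × 2 = 4 from the 2 double-bond units.
With 4 = 4·1 π electrons, Hückel's rule classifies the planar ring as antiaromatic.
(This ring is cyclobutadiene.)

Antiaromatic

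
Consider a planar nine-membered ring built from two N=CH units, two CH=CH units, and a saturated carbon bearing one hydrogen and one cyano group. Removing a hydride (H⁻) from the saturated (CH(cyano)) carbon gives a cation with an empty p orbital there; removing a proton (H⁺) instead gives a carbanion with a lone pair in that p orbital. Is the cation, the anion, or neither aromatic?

The anion

In both ions every ring atom is sp² and contributes a p orbital, so both rings are fully conjugated.
Cation: 4 × 2 + 0 = 8 π electrons → 4(2), antiaromatic.
Anion: 4 × 2 + 2 = 10 π electrons → 4(2)+2, aromatic.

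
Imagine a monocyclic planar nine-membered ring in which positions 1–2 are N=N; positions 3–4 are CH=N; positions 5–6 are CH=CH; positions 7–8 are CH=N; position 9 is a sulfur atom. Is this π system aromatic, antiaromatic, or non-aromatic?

The p orbitals form a continuous loop: the double-bond atoms are sp², each contributing one p electron; each =N– nitrogen is pyridine-type (lone pair in the sp² plane, one electron in the p orbital); the sulfur donates one lone pair from its p orbital. The ring is fully conjugated.
Tallying contributions gives 4 × 2 = 8 from the double-bond units + 2 from the S atom = 10.
With 10 π electrons (n = 2), the Hückel 4n+2 condition holds.

Aromatic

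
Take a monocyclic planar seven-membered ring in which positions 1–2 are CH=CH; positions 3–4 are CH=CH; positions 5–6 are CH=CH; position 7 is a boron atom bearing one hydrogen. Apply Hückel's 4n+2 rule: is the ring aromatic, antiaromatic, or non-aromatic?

Aromatic

Every ring atom contributes a p orbital perpendicular to the ring (every atom in a ring double bond is sp² and brings one electron to the p orbital; the boron has an empty p orbital), so the π system is cyclic and fully conjugated.
Counting π electrons: 3 × 2 = 6 from the double-bond units + 0 from the BH atom = 6.
That gives a 4n+2 count (6, n = 1).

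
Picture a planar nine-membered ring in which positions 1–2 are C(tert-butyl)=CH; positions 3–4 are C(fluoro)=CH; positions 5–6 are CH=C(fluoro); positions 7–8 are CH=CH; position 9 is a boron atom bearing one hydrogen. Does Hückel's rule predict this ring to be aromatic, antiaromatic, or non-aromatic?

Every ring atom contributes a p orbital perpendicular to the ring (the double-bond atoms are sp², each contributing one p electron; the boron has an empty p orbital), so the π system is cyclic and fully conjugated.
Tallying contributions gives 4 × 2 = 8 from the double-bond units + 0 from the BH atom = 8.
8 is a 4n count (n = 2), so the planar conjugated ring is antiaromatic.

Antiaromatic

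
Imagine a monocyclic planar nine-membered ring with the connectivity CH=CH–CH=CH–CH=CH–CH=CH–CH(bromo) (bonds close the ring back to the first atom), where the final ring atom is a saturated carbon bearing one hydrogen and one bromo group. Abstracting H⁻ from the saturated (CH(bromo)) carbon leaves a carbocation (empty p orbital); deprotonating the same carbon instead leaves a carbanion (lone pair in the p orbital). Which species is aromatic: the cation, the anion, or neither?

The anion

Both ions have a continuous loop of p orbitals — each ring atom is sp².
Cation: 4 × 2 + 0 = 8 π electrons → 4(2), antiaromatic.
Anion: 4 × 2 + 2 = 10 π electrons → 4(2)+2, aromatic.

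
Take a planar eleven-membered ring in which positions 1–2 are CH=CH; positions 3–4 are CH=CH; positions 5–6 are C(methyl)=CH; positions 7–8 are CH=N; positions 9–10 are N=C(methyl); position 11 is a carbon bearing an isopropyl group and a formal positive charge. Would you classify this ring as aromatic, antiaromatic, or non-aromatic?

All ring atoms are sp² and supply a p orbital to the ring (each doubly-bonded ring atom is sp² with one p-orbital electron; each sp² =N– keeps its lone pair in-plane and puts one electron into the π system; the carbocation has an empty p orbital); the conjugation is uninterrupted.
Adding the contributions, 5 × 2 = 10 from the double-bond units + 0 from the C(isopropyl)(+) atom = 10.
10 = 4(2) + 2, which satisfies Hückel's 4n+2 rule.

Aromatic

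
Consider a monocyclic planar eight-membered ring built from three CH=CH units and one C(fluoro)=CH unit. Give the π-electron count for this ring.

8

Check conjugation: each doubly-bonded ring atom is sp² with one p-orbital electron — every position has a p orbital, so the cyclic π system is continuous.
Counting π electrons: 4 × 2 = 8 from the 4 double-bond units.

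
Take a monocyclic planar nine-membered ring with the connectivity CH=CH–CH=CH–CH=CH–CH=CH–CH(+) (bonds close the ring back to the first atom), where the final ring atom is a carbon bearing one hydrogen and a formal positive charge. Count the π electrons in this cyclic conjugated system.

Check conjugation: each doubly-bonded ring atom is sp² with one p-orbital electron; the carbocation has an empty p orbital — every position has a p orbital, so the cyclic π system is continuous.
Tallying contributions gives 4 × 2 = 8 from the double-bond units + 0 from the CH(+) atom = 8.

8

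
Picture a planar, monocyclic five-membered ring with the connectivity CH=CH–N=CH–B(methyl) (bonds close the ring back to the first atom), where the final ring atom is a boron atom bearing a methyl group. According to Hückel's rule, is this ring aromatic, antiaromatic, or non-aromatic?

Antiaromatic

Check conjugation: the double-bond atoms are sp², each contributing one p electron; each sp² =N– keeps its lone pair in-plane and puts one electron into the π system; the boron has an empty p orbital — every position has a p orbital, so the cyclic π system is continuous.
π-electron count: 2 × 2 = 4 from the double-bond units + 0 from the B(methyl) atom = 4.
With 4 = 4·1 π electrons, Hückel's rule classifies the planar ring as antiaromatic.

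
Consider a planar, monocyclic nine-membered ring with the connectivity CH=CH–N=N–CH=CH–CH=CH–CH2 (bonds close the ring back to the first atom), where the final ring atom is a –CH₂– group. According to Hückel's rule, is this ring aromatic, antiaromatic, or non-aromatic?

Because the tetrahedral CH₂ carbon is sp³ and has no p orbital in the ring π system at the CH2 position, the π system cannot extend all the way around the ring.
Without a continuous loop of overlapping p orbitals the Hückel electron count never comes into play.

Non-aromatic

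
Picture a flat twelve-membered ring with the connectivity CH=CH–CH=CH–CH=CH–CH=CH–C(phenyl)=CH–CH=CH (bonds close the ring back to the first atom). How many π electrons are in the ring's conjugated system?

Every ring atom contributes a p orbital perpendicular to the ring (each doubly-bonded ring atom is sp² with one p-orbital electron), so the π system is cyclic and fully conjugated.
Counting π electrons: 6 × 2 = 12 from the 6 double-bond units.

12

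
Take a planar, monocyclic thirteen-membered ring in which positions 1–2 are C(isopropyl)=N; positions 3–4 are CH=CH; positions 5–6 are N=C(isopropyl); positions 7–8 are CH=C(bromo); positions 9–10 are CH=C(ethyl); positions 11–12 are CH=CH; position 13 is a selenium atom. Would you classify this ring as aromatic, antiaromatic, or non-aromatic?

Aromatic

All ring atoms are sp² and supply a p orbital to the ring (the double-bond atoms are sp², each contributing one p electron; each =N– nitrogen is pyridine-type (lone pair in the sp² plane, one electron in the p orbital); the selenium donates one lone pair from its p orbital); the conjugation is uninterrupted.
Counting π electrons: 6 × 2 = 12 from the double-bond units + 2 from the Se atom = 14.
Since 14 = 4·3 + 2, the ring meets the 4n+2 criterion.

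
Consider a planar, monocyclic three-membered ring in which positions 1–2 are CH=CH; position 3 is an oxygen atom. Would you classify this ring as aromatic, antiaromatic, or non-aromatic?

Antiaromatic

Check conjugation: each doubly-bonded ring atom is sp² with one p-orbital electron; the oxygen donates one lone pair from its p orbital — every position has a p orbital, so the cyclic π system is continuous.
π-electron count: 1 × 2 = 2 from the double-bond unit + 2 from the O atom = 4.
With 4 = 4·1 π electrons, Hückel's rule classifies the planar ring as antiaromatic.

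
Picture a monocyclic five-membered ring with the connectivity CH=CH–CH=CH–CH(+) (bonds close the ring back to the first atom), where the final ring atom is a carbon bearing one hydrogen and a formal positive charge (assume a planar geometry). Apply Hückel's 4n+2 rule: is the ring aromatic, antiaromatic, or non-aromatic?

Antiaromatic

Every ring atom contributes a p orbital perpendicular to the ring (the double-bond atoms are sp², each contributing one p electron; the carbocation has an empty p orbital), so the π system is cyclic and fully conjugated.
Adding the contributions, 2 × 2 = 4 from the double-bond units + 0 from the CH(+) atom = 4.
A 4n π count (4, n = 1) in a planar conjugated ring means antiaromatic.
This is the cyclopentadienyl cation.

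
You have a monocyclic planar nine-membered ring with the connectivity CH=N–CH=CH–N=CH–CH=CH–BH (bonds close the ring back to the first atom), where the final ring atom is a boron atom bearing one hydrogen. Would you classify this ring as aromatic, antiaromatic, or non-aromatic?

Antiaromatic

The p orbitals form a continuous loop: the double-bond atoms are sp², each contributing one p electron; each =N– nitrogen is pyridine-type (lone pair in the sp² plane, one electron in the p orbital); the boron has an empty p orbital. The ring is fully conjugated.
Tallying contributions gives 4 × 2 = 8 from the double-bond units + 0 from the BH atom = 8.
With 8 = 4·2 π electrons, Hückel's rule classifies the planar ring as antiaromatic.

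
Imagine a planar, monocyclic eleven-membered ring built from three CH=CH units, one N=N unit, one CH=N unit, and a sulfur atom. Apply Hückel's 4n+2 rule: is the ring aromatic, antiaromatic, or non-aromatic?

All ring atoms are sp² and supply a p orbital to the ring (each doubly-bonded ring atom is sp² with one p-orbital electron; each sp² =N– keeps its lone pair in-plane and puts one electron into the π system; the sulfur donates one lone pair from its p orbital); the conjugation is uninterrupted.
π-electron count: 5 × 2 = 10 from the double-bond units + 2 from the S atom = 12.
12 is a 4n count (n = 3), so the planar conjugated ring is antiaromatic.

Antiaromatic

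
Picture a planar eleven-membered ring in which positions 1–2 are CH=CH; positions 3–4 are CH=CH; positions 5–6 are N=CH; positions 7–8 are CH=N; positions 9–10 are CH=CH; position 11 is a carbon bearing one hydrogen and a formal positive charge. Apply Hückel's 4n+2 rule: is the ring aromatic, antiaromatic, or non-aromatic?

Check conjugation: every atom in a ring double bond is sp² and brings one electron to the p orbital; the doubly-bonded nitrogens are pyridine-type — their lone pairs lie in the ring plane, leaving one electron in the p orbital; the carbocation has an empty p orbital — every position has a p orbital, so the cyclic π system is continuous.
π-electron count: 5 × 2 = 10 from the double-bond units + 0 from the CH(+) atom = 10.
That gives a 4n+2 count (10, n = 2).

Aromatic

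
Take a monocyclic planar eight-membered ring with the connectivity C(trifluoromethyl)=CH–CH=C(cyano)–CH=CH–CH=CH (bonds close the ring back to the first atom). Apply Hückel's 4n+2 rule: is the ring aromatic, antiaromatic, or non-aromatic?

Antiaromatic

The p orbitals form a continuous loop: every atom in a ring double bond is sp² and brings one electron to the p orbital. The ring is fully conjugated.
π-electron count: 4 × 2 = 8 from the 4 double-bond units.
With 8 = 4·2 π electrons, Hückel's rule classifies the planar ring as antiaromatic.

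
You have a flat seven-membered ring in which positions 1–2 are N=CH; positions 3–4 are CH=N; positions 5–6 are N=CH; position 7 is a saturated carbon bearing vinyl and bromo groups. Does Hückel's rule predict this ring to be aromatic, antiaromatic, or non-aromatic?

The C(vinyl)(bromo) carbon is saturated: that saturated carbon is sp³ and has no p orbital in the ring π system. Conjugation is not continuous around the ring.
Without a continuous loop of overlapping p orbitals the Hückel electron count never comes into play.

Non-aromatic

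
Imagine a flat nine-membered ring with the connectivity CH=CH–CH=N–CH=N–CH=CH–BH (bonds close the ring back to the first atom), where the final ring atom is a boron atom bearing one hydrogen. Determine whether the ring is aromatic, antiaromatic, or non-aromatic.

The p orbitals form a continuous loop: each doubly-bonded ring atom is sp² with one p-orbital electron; each sp² =N– keeps its lone pair in-plane and puts one electron into the π system; the boron has an empty p orbital. The ring is fully conjugated.
π-electron count: 4 × 2 = 8 from the double-bond units + 0 from the BH atom = 8.
A 4n π count (8, n = 2) in a planar conjugated ring means antiaromatic.

Antiaromatic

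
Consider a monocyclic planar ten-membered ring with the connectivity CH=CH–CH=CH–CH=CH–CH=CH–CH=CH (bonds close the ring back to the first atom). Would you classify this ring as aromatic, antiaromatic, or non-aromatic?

All ring atoms are sp² and supply a p orbital to the ring (the double-bond atoms are sp², each contributing one p electron); the conjugation is uninterrupted.
Adding the contributions, 5 × 2 = 10 from the 5 double-bond units.
10 = 4(2) + 2, which satisfies Hückel's 4n+2 rule.

Aromatic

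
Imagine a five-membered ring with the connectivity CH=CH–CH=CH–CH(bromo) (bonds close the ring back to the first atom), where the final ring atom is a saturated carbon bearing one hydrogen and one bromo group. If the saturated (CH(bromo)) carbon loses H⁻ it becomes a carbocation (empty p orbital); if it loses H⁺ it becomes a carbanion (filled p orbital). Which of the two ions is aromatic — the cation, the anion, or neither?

In either ion the ring is fully conjugated: every atom, including the new sp² carbon, supplies a p orbital.
Cation: 2 × 2 + 0 = 4 π electrons → 4(1), antiaromatic.
Anion: 2 × 2 + 2 = 6 π electrons → 4(1)+2, aromatic.

The anion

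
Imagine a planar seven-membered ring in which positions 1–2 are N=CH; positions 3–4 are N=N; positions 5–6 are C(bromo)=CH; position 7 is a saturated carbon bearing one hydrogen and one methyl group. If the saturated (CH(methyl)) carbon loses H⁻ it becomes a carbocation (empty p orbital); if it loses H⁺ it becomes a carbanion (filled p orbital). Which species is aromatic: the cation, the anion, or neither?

Both ions have a continuous loop of p orbitals — each ring atom is sp².
Cation: 3 × 2 + 0 = 6 π electrons → 4(1)+2, aromatic.
Anion: 3 × 2 + 2 = 8 π electrons → 4(2), antiaromatic.

The cation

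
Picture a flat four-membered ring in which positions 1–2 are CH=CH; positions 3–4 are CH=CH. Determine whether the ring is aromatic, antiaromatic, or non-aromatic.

Antiaromatic

Check conjugation: each doubly-bonded ring atom is sp² with one p-orbital electron — every position has a p orbital, so the cyclic π system is continuous.
Tallying contributions gives 2 × 2 = 4 from the 2 double-bond units.
With 4 = 4·1 π electrons, Hückel's rule classifies the planar ring as antiaromatic.
(This ring is cyclobutadiene.)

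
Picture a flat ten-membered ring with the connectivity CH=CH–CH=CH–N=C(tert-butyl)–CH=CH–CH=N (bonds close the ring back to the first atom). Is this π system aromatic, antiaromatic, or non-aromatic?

Check conjugation: each doubly-bonded ring atom is sp² with one p-orbital electron; each =N– nitrogen is pyridine-type (lone pair in the sp² plane, one electron in the p orbital) — every position has a p orbital, so the cyclic π system is continuous.
Tallying contributions gives 5 × 2 = 10 from the 5 double-bond units.
Since 10 = 4·2 + 2, the ring meets the 4n+2 criterion.

Aromatic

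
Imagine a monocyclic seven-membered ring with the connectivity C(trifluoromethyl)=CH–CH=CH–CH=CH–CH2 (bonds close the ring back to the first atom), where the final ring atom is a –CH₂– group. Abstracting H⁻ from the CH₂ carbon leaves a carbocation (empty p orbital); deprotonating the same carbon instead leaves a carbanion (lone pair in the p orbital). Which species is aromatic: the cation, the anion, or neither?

Both ions have a continuous loop of p orbitals — each ring atom is sp².
Cation: 3 × 2 + 0 = 6 π electrons → 4(1)+2, aromatic.
Anion: 3 × 2 + 2 = 8 π electrons → 4(2), antiaromatic.

The cation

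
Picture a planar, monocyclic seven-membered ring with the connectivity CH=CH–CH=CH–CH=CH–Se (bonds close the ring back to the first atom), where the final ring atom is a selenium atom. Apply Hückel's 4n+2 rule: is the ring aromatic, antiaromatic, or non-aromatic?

The p orbitals form a continuous loop: every atom in a ring double bond is sp² and brings one electron to the p orbital; the selenium donates one lone pair from its p orbital. The ring is fully conjugated.
Counting π electrons: 3 × 2 = 6 from the double-bond units + 2 from the Se atom = 8.
With 8 = 4·2 π electrons, Hückel's rule classifies the planar ring as antiaromatic.

Antiaromatic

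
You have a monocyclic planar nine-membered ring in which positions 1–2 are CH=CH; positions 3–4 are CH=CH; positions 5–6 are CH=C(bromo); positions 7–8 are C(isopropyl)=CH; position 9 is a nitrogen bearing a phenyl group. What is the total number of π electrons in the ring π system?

10

Every ring atom contributes a p orbital perpendicular to the ring (each doubly-bonded ring atom is sp² with one p-orbital electron; the pyrrole-type nitrogen donates its lone pair from the p orbital), so the π system is cyclic and fully conjugated.
Counting π electrons: 4 × 2 = 8 from the double-bond units + 2 from the N(phenyl) atom = 10.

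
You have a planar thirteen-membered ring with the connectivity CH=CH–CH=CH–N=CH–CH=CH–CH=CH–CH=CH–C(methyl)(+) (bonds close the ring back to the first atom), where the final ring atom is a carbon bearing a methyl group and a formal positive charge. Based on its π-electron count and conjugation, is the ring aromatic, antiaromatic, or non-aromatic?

All ring atoms are sp² and supply a p orbital to the ring (the double-bond atoms are sp², each contributing one p electron; each =N– nitrogen is pyridine-type (lone pair in the sp² plane, one electron in the p orbital); the carbocation has an empty p orbital); the conjugation is uninterrupted.
π-electron count: 6 × 2 = 12 from the double-bond units + 0 from the C(methyl)(+) atom = 12.
With 12 = 4·3 π electrons, Hückel's rule classifies the planar ring as antiaromatic.

Antiaromatic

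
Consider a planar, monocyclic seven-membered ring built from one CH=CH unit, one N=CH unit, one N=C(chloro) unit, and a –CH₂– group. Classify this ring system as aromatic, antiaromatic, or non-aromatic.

At the CH2 position, the tetrahedral CH₂ carbon is sp³ and has no p orbital in the ring π system; the ring's p-orbital overlap is broken there.
Without a continuous loop of overlapping p orbitals the Hückel electron count never comes into play.

Non-aromatic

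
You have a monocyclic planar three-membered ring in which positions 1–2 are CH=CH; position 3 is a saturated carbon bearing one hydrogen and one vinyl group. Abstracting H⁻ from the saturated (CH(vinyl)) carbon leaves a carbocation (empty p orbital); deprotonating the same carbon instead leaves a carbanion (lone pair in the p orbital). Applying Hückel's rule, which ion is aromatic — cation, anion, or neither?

Once that carbon is sp², every ring atom has a p orbital and both ions are fully conjugated.
Cation: 1 × 2 + 0 = 2 π electrons → 4(0)+2, aromatic.
Anion: 1 × 2 + 2 = 4 π electrons → 4(1), antiaromatic.

The cation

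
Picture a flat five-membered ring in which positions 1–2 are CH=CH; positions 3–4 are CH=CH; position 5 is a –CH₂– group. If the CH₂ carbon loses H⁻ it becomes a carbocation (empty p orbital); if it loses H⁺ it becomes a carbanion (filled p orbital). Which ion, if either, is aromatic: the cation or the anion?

The anion

In both ions every ring atom is sp² and contributes a p orbital, so both rings are fully conjugated.
Cation: 2 × 2 + 0 = 4 π electrons → 4(1), antiaromatic.
Anion: 2 × 2 + 2 = 6 π electrons → 4(1)+2, aromatic.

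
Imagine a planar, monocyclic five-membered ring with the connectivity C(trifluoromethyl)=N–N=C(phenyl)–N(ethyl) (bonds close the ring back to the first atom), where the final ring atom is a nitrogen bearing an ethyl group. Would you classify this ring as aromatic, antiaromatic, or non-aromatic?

All ring atoms are sp² and supply a p orbital to the ring (every atom in a ring double bond is sp² and brings one electron to the p orbital; each sp² =N– keeps its lone pair in-plane and puts one electron into the π system; the pyrrole-type nitrogen donates its lone pair from the p orbital); the conjugation is uninterrupted.
Adding the contributions, 2 × 2 = 4 from the double-bond units + 2 from the N(ethyl) atom = 6.
Since 6 = 4·1 + 2, the ring meets the 4n+2 criterion.

Aromatic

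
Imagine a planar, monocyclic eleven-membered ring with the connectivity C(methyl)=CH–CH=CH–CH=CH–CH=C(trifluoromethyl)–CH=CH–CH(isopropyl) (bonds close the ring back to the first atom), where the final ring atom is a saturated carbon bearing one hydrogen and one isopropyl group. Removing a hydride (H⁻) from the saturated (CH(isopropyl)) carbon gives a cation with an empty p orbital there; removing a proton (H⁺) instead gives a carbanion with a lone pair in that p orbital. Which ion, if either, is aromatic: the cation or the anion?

In either ion the ring is fully conjugated: every atom, including the new sp² carbon, supplies a p orbital.
Cation: 5 × 2 + 0 = 10 π electrons → 4(2)+2, aromatic.
Anion: 5 × 2 + 2 = 12 π electrons → 4(3), antiaromatic.

The cation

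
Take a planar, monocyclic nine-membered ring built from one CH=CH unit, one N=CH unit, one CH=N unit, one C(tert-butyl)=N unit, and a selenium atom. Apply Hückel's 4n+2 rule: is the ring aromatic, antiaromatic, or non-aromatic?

Aromatic

Check conjugation: each doubly-bonded ring atom is sp² with one p-orbital electron; the doubly-bonded nitrogens are pyridine-type — their lone pairs lie in the ring plane, leaving one electron in the p orbital; the selenium donates one lone pair from its p orbital — every position has a p orbital, so the cyclic π system is continuous.
Tallying contributions gives 4 × 2 = 8 from the double-bond units + 2 from the Se atom = 10.
Since 10 = 4·2 + 2, the ring meets the 4n+2 criterion.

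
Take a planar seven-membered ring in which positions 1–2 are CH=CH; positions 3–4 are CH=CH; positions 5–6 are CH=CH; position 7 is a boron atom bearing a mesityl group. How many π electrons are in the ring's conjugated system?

6

Check conjugation: every atom in a ring double bond is sp² and brings one electron to the p orbital; the boron has an empty p orbital — every position has a p orbital, so the cyclic π system is continuous.
Tallying contributions gives 3 × 2 = 6 from the double-bond units + 0 from the B(mesityl) atom = 6.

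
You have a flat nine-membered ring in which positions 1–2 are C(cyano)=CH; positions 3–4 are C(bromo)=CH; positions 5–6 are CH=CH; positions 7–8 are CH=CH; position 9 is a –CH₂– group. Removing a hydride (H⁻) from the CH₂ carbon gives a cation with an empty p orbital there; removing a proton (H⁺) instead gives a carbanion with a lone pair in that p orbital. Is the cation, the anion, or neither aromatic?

The anion

Both ions have a continuous loop of p orbitals — each ring atom is sp².
Cation: 4 × 2 + 0 = 8 π electrons → 4(2), antiaromatic.
Anion: 4 × 2 + 2 = 10 π electrons → 4(2)+2, aromatic.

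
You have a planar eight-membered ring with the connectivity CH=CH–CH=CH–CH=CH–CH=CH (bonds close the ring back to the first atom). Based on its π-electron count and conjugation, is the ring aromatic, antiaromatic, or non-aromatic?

Antiaromatic

Every ring atom contributes a p orbital perpendicular to the ring (the double-bond atoms are sp², each contributing one p electron), so the π system is cyclic and fully conjugated.
Tallying contributions gives 4 × 2 = 8 from the 4 double-bond units.
A 4n π count (8, n = 2) in a planar conjugated ring means antiaromatic.
(The species described is cyclooctatetraene.)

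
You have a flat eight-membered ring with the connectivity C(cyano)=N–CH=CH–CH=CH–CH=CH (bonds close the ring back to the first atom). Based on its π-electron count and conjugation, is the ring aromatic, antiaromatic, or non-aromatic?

Antiaromatic

Check conjugation: every atom in a ring double bond is sp² and brings one electron to the p orbital; the doubly-bonded nitrogens are pyridine-type — their lone pairs lie in the ring plane, leaving one electron in the p orbital — every position has a p orbital, so the cyclic π system is continuous.
Counting π electrons: 4 × 2 = 8 from the 4 double-bond units.
8 = 4(2); a planar, fully conjugated 4n system is antiaromatic.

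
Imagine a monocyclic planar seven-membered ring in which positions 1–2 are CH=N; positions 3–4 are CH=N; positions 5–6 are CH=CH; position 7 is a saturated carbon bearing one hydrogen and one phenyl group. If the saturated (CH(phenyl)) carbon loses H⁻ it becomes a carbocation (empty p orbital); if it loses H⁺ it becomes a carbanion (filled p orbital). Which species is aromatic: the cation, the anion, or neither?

The cation

Both ions have a continuous loop of p orbitals — each ring atom is sp².
Cation: 3 × 2 + 0 = 6 π electrons → 4(1)+2, aromatic.
Anion: 3 × 2 + 2 = 8 π electrons → 4(2), antiaromatic.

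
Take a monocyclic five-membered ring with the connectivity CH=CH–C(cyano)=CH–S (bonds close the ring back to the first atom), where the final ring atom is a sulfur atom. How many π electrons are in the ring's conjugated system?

Every ring atom contributes a p orbital perpendicular to the ring (each doubly-bonded ring atom is sp² with one p-orbital electron; the sulfur donates one lone pair from its p orbital), so the π system is cyclic and fully conjugated.
Adding the contributions, 2 × 2 = 4 from the double-bond units + 2 from the S atom = 6.

6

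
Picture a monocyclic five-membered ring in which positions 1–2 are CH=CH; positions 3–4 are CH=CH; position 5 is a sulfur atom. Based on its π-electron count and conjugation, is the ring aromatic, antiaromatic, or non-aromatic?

Check conjugation: every atom in a ring double bond is sp² and brings one electron to the p orbital; the sulfur donates one lone pair from its p orbital — every position has a p orbital, so the cyclic π system is continuous.
Tallying contributions gives 2 × 2 = 4 from the double-bond units + 2 from the S atom = 6.
That gives a 4n+2 count (6, n = 1).

Aromatic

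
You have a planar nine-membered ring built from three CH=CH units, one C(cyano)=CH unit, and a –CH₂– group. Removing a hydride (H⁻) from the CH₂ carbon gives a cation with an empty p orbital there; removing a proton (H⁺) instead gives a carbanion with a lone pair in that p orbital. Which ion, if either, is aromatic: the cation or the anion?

The anion

Both ions have a continuous loop of p orbitals — each ring atom is sp².
Cation: 4 × 2 + 0 = 8 π electrons → 4(2), antiaromatic.
Anion: 4 × 2 + 2 = 10 π electrons → 4(2)+2, aromatic.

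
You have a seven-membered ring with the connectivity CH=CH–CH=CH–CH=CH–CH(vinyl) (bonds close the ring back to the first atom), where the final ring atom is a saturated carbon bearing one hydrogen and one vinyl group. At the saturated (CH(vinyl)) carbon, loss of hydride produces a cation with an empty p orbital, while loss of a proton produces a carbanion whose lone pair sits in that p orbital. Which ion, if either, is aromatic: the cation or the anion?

The cation

In either ion the ring is fully conjugated: every atom, including the new sp² carbon, supplies a p orbital.
Cation: 3 × 2 + 0 = 6 π electrons → 4(1)+2, aromatic.
Anion: 3 × 2 + 2 = 8 π electrons → 4(2), antiaromatic.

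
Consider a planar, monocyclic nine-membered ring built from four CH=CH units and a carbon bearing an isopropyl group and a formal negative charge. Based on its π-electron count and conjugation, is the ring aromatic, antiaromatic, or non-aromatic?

Every ring atom contributes a p orbital perpendicular to the ring (the double-bond atoms are sp², each contributing one p electron; the carbanion's lone pair occupies the p orbital), so the π system is cyclic and fully conjugated.
Counting π electrons: 4 × 2 = 8 from the double-bond units + 2 from the C(isopropyl)(-) atom = 10.
That gives a 4n+2 count (10, n = 2).

Aromatic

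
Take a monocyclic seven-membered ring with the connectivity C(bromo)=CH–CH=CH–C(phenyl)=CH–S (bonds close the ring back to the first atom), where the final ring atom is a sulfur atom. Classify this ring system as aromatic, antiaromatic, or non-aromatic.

The p orbitals form a continuous loop: every atom in a ring double bond is sp² and brings one electron to the p orbital; the sulfur donates one lone pair from its p orbital. The ring is fully conjugated.
Tallying contributions gives 3 × 2 = 6 from the double-bond units + 2 from the S atom = 8.
8 = 4(2); a planar, fully conjugated 4n system is antiaromatic.

Antiaromatic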